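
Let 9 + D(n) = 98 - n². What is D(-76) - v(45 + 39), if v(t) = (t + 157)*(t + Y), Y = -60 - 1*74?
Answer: 6363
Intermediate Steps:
Y = -134 (Y = -60 - 74 = -134)
D(n) = 89 - n² (D(n) = -9 + (98 - n²) = 89 - n²)
v(t) = (-134 + t)*(157 + t) (v(t) = (t + 157)*(t - 134) = (157 + t)*(-134 + t) = (-134 + t)*(157 + t))
D(-76) - v(45 + 39) = (89 - 1*(-76)²) - (-21038 + (45 + 39)² + 23*(45 + 39)) = (89 - 1*5776) - (-21038 + 84² + 23*84) = (89 - 5776) - (-21038 + 7056 + 1932) = -5687 - 1*(-12050) = -5687 + 12050 = 6363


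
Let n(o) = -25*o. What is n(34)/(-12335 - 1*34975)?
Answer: 85/4731 ≈ 0.017967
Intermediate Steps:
n(34)/(-12335 - 1*34975) = (-25*34)/(-12335 - 1*34975) = -850/(-12335 - 34975) = -850/(-47310) = -850*(-1/47310) = 85/4731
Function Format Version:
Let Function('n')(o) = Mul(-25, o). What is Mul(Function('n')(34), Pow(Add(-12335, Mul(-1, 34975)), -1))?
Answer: Rational(85, 4731) ≈ 0.017967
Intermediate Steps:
Mul(Function('n')(34), Pow(Add(-12335, Mul(-1, 34975)), -1)) = Mul(Mul(-25, 34), Pow(Add(-12335, Mul(-1, 34975)), -1)) = Mul(-850, Pow(Add(-12335, -34975), -1)) = Mul(-850, Pow(-47310, -1)) = Mul(-850, Rational(-1, 47310)) = Rational(85, 4731)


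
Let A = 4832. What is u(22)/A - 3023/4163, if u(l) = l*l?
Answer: -3148061/5028904 ≈ -0.62599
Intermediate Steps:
u(l) = l**2
u(22)/A - 3023/4163 = 22**2/4832 - 3023/4163 = 484*(1/4832) - 3023*1/4163 = 121/1208 - 3023/4163 = -3148061/5028904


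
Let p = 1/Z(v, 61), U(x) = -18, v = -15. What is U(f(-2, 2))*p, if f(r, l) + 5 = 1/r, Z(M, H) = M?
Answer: 6/5 ≈ 1.2000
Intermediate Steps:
f(r, l) = -5 + 1/r
p = -1/15 (p = 1/(-15) = -1/15 ≈ -0.066667)
U(f(-2, 2))*p = -18*(-1/15) = 6/5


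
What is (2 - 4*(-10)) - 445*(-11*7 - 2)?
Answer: 35197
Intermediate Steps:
(2 - 4*(-10)) - 445*(-11*7 - 2) = (2 + 40) - 445*(-77 - 2) = 42 - 445*(-79) = 42 + 35155 = 35197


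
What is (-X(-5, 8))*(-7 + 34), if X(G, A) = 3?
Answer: -81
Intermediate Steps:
(-X(-5, 8))*(-7 + 34) = (-1*3)*(-7 + 34) = -3*27 = -81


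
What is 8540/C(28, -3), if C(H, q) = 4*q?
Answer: -2135/3 ≈ -711.67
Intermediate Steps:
8540/C(28, -3) = 8540/((4*(-3))) = 8540/(-12) = 8540*(-1/12) = -2135/3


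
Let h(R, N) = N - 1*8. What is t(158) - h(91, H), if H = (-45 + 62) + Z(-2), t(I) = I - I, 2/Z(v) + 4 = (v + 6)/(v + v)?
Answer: -43/5 ≈ -8.6000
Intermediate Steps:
Z(v) = 2/(-4 + (6 + v)/(2*v)) (Z(v) = 2/(-4 + (v + 6)/(v + v)) = 2/(-4 + (6 + v)/((2*v))) = 2/(-4 + (6 + v)*(1/(2*v))) = 2/(-4 + (6 + v)/(2*v)))
t(I) = 0
H = 83/5 (H = (-45 + 62) - 4*(-2)/(-6 + 7*(-2)) = 17 - 4*(-2)/(-6 - 14) = 17 - 4*(-2)/(-20) = 17 - 4*(-2)*(-1/20) = 17 - ⅖ = 83/5 ≈ 16.600)
h(R, N) = -8 + N (h(R, N) = N - 8 = -8 + N)
t(158) - h(91, H) = 0 - (-8 + 83/5) = 0 - 1*43/5 = 0 - 43/5 = -43/5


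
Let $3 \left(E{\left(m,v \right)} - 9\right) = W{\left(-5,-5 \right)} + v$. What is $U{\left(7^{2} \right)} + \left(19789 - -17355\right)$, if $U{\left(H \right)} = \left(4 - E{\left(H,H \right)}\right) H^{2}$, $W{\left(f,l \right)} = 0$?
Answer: $- \frac{42232}{3} \approx -14077.0$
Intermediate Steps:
$E{\left(m,v \right)} = 9 + \frac{v}{3}$ ($E{\left(m,v \right)} = 9 + \frac{0 + v}{3} = 9 + \frac{v}{3}$)
$U{\left(H \right)} = H^{2} \left(-5 - \frac{H}{3}\right)$ ($U{\left(H \right)} = \left(4 - \left(9 + \frac{H}{3}\right)\right) H^{2} = \left(-5 - \frac{H}{3}\right) H^{2} = H^{2} \left(-5 - \frac{H}{3}\right)$)
$U{\left(7^{2} \right)} + \left(19789 - -17355\right) = \frac{\left(7^{2}\right)^{2} \left(-15 - 7^{2}\right)}{3} + \left(19789 - -17355\right) = \frac{49^{2} \left(-15 - 49\right)}{3} + \left(19789 + 17355\right) = \frac{1}{3} \cdot 2401 \left(-15 - 49\right) + 37144 = \frac{1}{3} \cdot 2401 \left(-64\right) + 37144 = - \frac{153664}{3} + 37144 = - \frac{42232}{3}$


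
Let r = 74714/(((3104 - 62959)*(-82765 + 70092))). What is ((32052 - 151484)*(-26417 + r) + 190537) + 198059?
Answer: 2393522735164689652/758542415 ≈ 3.1554e+9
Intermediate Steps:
r = 74714/758542415 (r = 74714/((-59855*(-12673))) = 74714/758542415 ≈ 9.8497e-5)
((32052 - 151484)*(-26417 + r) + 190537) + 198059 = ((32052 - 151484)*(-26417 + 74714/758542415) + 190537) + 198059 = (-119432*(-20038414902341/758542415) + 190537) + 198059 = (2393227968616390312/758542415 + 190537) + 198059 = 2393372499012517167/758542415 + 198059 = 2393522735164689652/758542415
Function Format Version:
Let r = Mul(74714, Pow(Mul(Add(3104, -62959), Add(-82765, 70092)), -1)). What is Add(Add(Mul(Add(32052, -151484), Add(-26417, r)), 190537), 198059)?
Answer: Rational(2393522735164689652, 758542415) ≈ 3.1554e+9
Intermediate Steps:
r = Rational(74714, 758542415) (r = Mul(74714, Pow(Mul(-59855, -12673), -1)) = Mul(74714, Pow(758542415, -1)) = Mul(74714, Rational(1, 758542415)) = Rational(74714, 758542415) ≈ 9.8497e-5)
Add(Add(Mul(Add(32052, -151484), Add(-26417, r)), 190537), 198059) = Add(Add(Mul(Add(32052, -151484), Add(-26417, Rational(74714, 758542415))), 190537), 198059) = Add(Add(Mul(-119432, Rational(-20038414902341, 758542415)), 190537), 198059) = Add(Add(Rational(2393227968616390312, 758542415), 190537), 198059) = Add(Rational(2393372499012517167, 758542415), 198059) = Rational(2393522735164689652, 758542415)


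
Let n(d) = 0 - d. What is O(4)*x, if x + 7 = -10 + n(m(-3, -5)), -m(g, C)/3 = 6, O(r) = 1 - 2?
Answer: -1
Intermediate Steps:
O(r) = -1
m(g, C) = -18 (m(g, C) = -3*6 = -18)
n(d) = -d
x = 1 (x = -7 + (-10 - 1*(-18)) = -7 + (-10 + 18) = -7 + 8 = 1)
O(4)*x = -1*1 = -1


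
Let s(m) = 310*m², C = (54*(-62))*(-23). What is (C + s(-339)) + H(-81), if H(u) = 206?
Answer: 35702720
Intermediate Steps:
C = 77004 (C = -3348*(-23) = 77004)
(C + s(-339)) + H(-81) = (77004 + 310*(-339)²) + 206 = (77004 + 310*114921) + 206 = (77004 + 35625510) + 206 = 35702514 + 206 = 35702720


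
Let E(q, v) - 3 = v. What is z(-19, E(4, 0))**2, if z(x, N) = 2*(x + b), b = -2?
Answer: 1764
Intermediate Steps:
E(q, v) = 3 + v
z(x, N) = -4 + 2*x (z(x, N) = 2*(x - 2) = 2*(-2 + x) = -4 + 2*x)
z(-19, E(4, 0))**2 = (-4 + 2*(-19))**2 = (-4 - 38)**2 = (-42)**2 = 1764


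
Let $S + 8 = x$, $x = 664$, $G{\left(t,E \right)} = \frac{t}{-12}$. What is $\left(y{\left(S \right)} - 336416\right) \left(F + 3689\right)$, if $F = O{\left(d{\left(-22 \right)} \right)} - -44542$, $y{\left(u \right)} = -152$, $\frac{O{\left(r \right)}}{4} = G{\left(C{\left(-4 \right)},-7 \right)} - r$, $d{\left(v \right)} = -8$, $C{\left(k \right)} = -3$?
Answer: $-16244117952$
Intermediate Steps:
$G{\left(t,E \right)} = - \frac{t}{12}$ ($G{\left(t,E \right)} = t \left(- \frac{1}{12}\right) = - \frac{t}{12}$)
$S = 656$ ($S = -8 + 664 = 656$)
$O{\left(r \right)} = 1 - 4 r$ ($O{\left(r \right)} = 4 \left(\left(- \frac{1}{12}\right) \left(-3\right) - r\right) = 4 \left(\frac{1}{4} - r\right) = 1 - 4 r$)
$F = 44575$ ($F = \left(1 - -32\right) - -44542 = \left(1 + 32\right) + 44542 = 33 + 44542 = 44575$)
$\left(y{\left(S \right)} - 336416\right) \left(F + 3689\right) = \left(-152 - 336416\right) \left(44575 + 3689\right) = \left(-336568\right) 48264 = -16244117952$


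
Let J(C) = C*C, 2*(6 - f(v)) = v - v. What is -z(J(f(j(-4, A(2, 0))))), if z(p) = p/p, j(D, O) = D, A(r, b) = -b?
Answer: -1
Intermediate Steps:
f(v) = 6 (f(v) = 6 - (v - v)/2 = 6 - 1/2*0 = 6 + 0 = 6)
J(C) = C**2
z(p) = 1
-z(J(f(j(-4, A(2, 0))))) = -1*1 = -1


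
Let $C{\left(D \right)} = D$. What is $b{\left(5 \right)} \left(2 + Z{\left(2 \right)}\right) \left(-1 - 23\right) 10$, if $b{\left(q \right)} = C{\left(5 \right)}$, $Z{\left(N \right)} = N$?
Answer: $-4800$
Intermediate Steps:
$b{\left(q \right)} = 5$
$b{\left(5 \right)} \left(2 + Z{\left(2 \right)}\right) \left(-1 - 23\right) 10 = 5 \left(2 + 2\right) \left(-1 - 23\right) 10 = 5 \cdot 4 \left(-1 - 23\right) 10 = 20 \left(-24\right) 10 = \left(-480\right) 10 = -4800$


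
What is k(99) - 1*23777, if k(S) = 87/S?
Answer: -784612/33 ≈ -23776.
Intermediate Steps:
k(99) - 1*23777 = 87/99 - 1*23777 = 87*(1/99) - 23777 = 29/33 - 23777 = -784612/33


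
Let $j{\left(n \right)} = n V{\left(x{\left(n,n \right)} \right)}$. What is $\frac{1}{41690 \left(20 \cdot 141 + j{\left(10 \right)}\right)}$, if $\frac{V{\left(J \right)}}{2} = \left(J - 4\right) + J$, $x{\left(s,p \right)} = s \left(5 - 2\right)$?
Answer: $\frac{1}{164258600} \approx 6.088 \cdot 10^{-9}$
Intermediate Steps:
$x{\left(s,p \right)} = 3 s$ ($x{\left(s,p \right)} = s 3 = 3 s$)
$V{\left(J \right)} = -8 + 4 J$ ($V{\left(J \right)} = 2 \left(\left(J - 4\right) + J\right) = 2 \left(\left(-4 + J\right) + J\right) = 2 \left(-4 + 2 J\right) = -8 + 4 J$)
$j{\left(n \right)} = n \left(-8 + 12 n\right)$ ($j{\left(n \right)} = n \left(-8 + 4 \cdot 3 n\right) = n \left(-8 + 12 n\right)$)
$\frac{1}{41690 \left(20 \cdot 141 + j{\left(10 \right)}\right)} = \frac{1}{41690 \left(20 \cdot 141 + 4 \cdot 10 \left(-2 + 3 \cdot 10\right)\right)} = \frac{1}{41690 \left(2820 + 4 \cdot 10 \left(-2 + 30\right)\right)} = \frac{1}{41690 \left(2820 + 4 \cdot 10 \cdot 28\right)} = \frac{1}{41690 \left(2820 + 1120\right)} = \frac{1}{41690 \cdot 3940} = \frac{1}{41690} \cdot \frac{1}{3940} = \frac{1}{164258600}$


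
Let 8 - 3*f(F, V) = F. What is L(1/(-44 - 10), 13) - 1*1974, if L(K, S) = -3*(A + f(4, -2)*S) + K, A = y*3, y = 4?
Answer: -111349/54 ≈ -2062.0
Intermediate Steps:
f(F, V) = 8/3 - F/3
A = 12 (A = 4*3 = 12)
L(K, S) = -36 + K - 4*S (L(K, S) = -3*(12 + (8/3 - ⅓*4)*S) + K = -3*(12 + (8/3 - 4/3)*S) + K = -3*(12 + 4*S/3) + K = (-36 - 4*S) + K = -36 + K - 4*S)
L(1/(-44 - 10), 13) - 1*1974 = (-36 + 1/(-44 - 10) - 4*13) - 1*1974 = (-36 + 1/(-54) - 52) - 1974 = (-36 - 1/54 - 52) - 1974 = -4753/54 - 1974 = -111349/54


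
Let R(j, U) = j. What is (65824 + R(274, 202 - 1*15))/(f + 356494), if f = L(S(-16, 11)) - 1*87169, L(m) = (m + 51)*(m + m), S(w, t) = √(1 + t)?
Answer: 5934476734/24182919651 - 4494664*√3/24182919651 ≈ 0.24508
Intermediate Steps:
L(m) = 2*m*(51 + m) (L(m) = (51 + m)*(2*m) = 2*m*(51 + m))
f = -87169 + 4*√3*(51 + 2*√3) (f = 2*√(1 + 11)*(51 + √(1 + 11)) - 1*87169 = 2*√12*(51 + √12) - 87169 = 2*(2*√3)*(51 + 2*√3) - 87169 = 4*√3*(51 + 2*√3) - 87169 = -87169 + 4*√3*(51 + 2*√3) ≈ -86792.)
(65824 + R(274, 202 - 1*15))/(f + 356494) = (65824 + 274)/((-87145 + 204*√3) + 356494) = 66098/(269349 + 204*√3)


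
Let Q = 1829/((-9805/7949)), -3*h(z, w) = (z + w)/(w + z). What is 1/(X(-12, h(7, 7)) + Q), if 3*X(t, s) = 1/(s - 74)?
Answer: -2186515/3242144588 ≈ -0.00067440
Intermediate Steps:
h(z, w) = -1/3 (h(z, w) = -(z + w)/(3*(w + z)) = -(w + z)/(3*(w + z)) = -1/3*1 = -1/3)
X(t, s) = 1/(3*(-74 + s)) (X(t, s) = 1/(3*(s - 74)) = 1/(3*(-74 + s)))
Q = -14538721/9805 (Q = 1829/((-9805*1/7949)) = 1829/(-9805/7949) = 1829*(-7949/9805) = -14538721/9805 ≈ -1482.8)
1/(X(-12, h(7, 7)) + Q) = 1/(1/(3*(-74 - 1/3)) - 14538721/9805) = 1/(1/(3*(-223/3)) - 14538721/9805) = 1/((1/3)*(-3/223) - 14538721/9805) = 1/(-1/223 - 14538721/9805) = 1/(-3242144588/2186515) = -2186515/3242144588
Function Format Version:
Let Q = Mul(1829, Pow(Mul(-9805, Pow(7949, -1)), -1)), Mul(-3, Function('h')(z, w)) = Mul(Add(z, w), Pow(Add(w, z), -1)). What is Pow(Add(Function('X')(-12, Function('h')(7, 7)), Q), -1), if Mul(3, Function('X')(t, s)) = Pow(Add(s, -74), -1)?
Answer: Rational(-2186515, 3242144588) ≈ -0.00067440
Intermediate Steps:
Function('h')(z, w) = Rational(-1, 3) (Function('h')(z, w) = Mul(Rational(-1, 3), Mul(Add(z, w), Pow(Add(w, z), -1))) = Mul(Rational(-1, 3), Mul(Add(w, z), Pow(Add(w, z), -1))) = Mul(Rational(-1, 3), 1) = Rational(-1, 3))
Function('X')(t, s) = Mul(Rational(1, 3), Pow(Add(-74, s), -1)) (Function('X')(t, s) = Mul(Rational(1, 3), Pow(Add(s, -74), -1)) = Mul(Rational(1, 3), Pow(Add(-74, s), -1)))
Q = Rational(-14538721, 9805) (Q = Mul(1829, Pow(Mul(-9805, Rational(1, 7949)), -1)) = Mul(1829, Pow(Rational(-9805, 7949), -1)) = Mul(1829, Rational(-7949, 9805)) = Rational(-14538721, 9805) ≈ -1482.8)
Pow(Add(Function('X')(-12, Function('h')(7, 7)), Q), -1) = Pow(Add(Mul(Rational(1, 3), Pow(Add(-74, Rational(-1, 3)), -1)), Rational(-14538721, 9805)), -1) = Pow(Add(Mul(Rational(1, 3), Pow(Rational(-223, 3), -1)), Rational(-14538721, 9805)), -1) = Pow(Add(Mul(Rational(1, 3), Rational(-3, 223)), Rational(-14538721, 9805)), -1) = Pow(Add(Rational(-1, 223), Rational(-14538721, 9805)), -1) = Pow(Rational(-3242144588, 2186515), -1) = Rational(-2186515, 3242144588)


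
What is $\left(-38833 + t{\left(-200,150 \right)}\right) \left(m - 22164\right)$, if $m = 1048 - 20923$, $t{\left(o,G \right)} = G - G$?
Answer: $1632500487$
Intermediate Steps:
$t{\left(o,G \right)} = 0$
$m = -19875$ ($m = 1048 - 20923 = -19875$)
$\left(-38833 + t{\left(-200,150 \right)}\right) \left(m - 22164\right) = \left(-38833 + 0\right) \left(-19875 - 22164\right) = \left(-38833\right) \left(-42039\right) = 1632500487$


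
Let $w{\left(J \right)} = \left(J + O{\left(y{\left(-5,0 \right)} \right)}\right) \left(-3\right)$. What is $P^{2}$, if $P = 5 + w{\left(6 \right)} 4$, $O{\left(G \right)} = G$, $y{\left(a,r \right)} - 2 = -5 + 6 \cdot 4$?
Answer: $101761$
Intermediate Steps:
$y{\left(a,r \right)} = 21$ ($y{\left(a,r \right)} = 2 + \left(-5 + 6 \cdot 4\right) = 2 + \left(-5 + 24\right) = 2 + 19 = 21$)
$w{\left(J \right)} = -63 - 3 J$ ($w{\left(J \right)} = \left(J + 21\right) \left(-3\right) = \left(21 + J\right) \left(-3\right) = -63 - 3 J$)
$P = -319$ ($P = 5 + \left(-63 - 18\right) 4 = 5 - 324 = -319$)
$P^{2} = \left(-319\right)^{2} = 101761$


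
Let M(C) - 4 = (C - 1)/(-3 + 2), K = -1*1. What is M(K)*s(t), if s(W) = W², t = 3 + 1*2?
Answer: 150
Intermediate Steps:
K = -1
t = 5 (t = 3 + 2 = 5)
M(C) = 5 - C (M(C) = 4 + (C - 1)/(-3 + 2) = 4 + (-1 + C)/(-1) = 4 + (-1 + C)*(-1) = 4 + (1 - C) = 5 - C)
M(K)*s(t) = (5 - 1*(-1))*5² = (5 + 1)*25 = 6*25 = 150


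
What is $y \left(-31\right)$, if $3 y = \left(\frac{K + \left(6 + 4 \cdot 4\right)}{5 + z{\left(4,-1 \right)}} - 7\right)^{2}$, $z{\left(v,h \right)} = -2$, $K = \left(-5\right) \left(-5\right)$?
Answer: $- \frac{20956}{27} \approx -776.15$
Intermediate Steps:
$K = 25$
$y = \frac{676}{27}$ ($y = \frac{\left(\frac{25 + \left(6 + 4 \cdot 4\right)}{5 - 2} - 7\right)^{2}}{3} = \frac{\left(\frac{25 + \left(6 + 16\right)}{3} - 7\right)^{2}}{3} = \frac{\left(\left(25 + 22\right) \frac{1}{3} - 7\right)^{2}}{3} = \frac{\left(47 \cdot \frac{1}{3} - 7\right)^{2}}{3} = \frac{\left(\frac{47}{3} - 7\right)^{2}}{3} = \frac{\left(\frac{26}{3}\right)^{2}}{3} = \frac{1}{3} \cdot \frac{676}{9} = \frac{676}{27} \approx 25.037$)
$y \left(-31\right) = \frac{676}{27} \left(-31\right) = - \frac{20956}{27}$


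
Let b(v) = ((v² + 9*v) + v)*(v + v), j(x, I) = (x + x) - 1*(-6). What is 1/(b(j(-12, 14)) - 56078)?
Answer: -1/61262 ≈ -1.6323e-5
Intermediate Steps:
j(x, I) = 6 + 2*x (j(x, I) = 2*x + 6 = 6 + 2*x)
b(v) = 2*v*(v² + 10*v) (b(v) = (v² + 10*v)*(2*v) = 2*v*(v² + 10*v))
1/(b(j(-12, 14)) - 56078) = 1/(2*(6 + 2*(-12))²*(10 + (6 + 2*(-12))) - 56078) = 1/(2*(6 - 24)²*(10 + (6 - 24)) - 56078) = 1/(2*(-18)²*(10 - 18) - 56078) = 1/(2*324*(-8) - 56078) = 1/(-5184 - 56078) = 1/(-61262) = -1/61262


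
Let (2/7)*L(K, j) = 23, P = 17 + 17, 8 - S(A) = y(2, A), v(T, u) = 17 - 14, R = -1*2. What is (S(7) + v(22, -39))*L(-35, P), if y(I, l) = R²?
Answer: 1127/2 ≈ 563.50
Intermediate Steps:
R = -2
y(I, l) = 4 (y(I, l) = (-2)² = 4)
v(T, u) = 3
S(A) = 4 (S(A) = 8 - 1*4 = 8 - 4 = 4)
P = 34
L(K, j) = 161/2 (L(K, j) = (7/2)*23 = 161/2)
(S(7) + v(22, -39))*L(-35, P) = (4 + 3)*(161/2) = 7*(161/2) = 1127/2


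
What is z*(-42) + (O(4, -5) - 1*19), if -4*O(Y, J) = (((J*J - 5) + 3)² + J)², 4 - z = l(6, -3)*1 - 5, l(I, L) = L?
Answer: -69167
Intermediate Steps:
z = 12 (z = 4 - (-3*1 - 5) = 4 - (-3 - 5) = 4 - 1*(-8) = 4 + 8 = 12)
O(Y, J) = -(J + (-2 + J²)²)²/4 (O(Y, J) = -(((J*J - 5) + 3)² + J)²/4 = -(((J² - 5) + 3)² + J)²/4 = -(((-5 + J²) + 3)² + J)²/4 = -((-2 + J²)² + J)²/4 = -(J + (-2 + J²)²)²/4)
z*(-42) + (O(4, -5) - 1*19) = 12*(-42) + (-(-5 + (-2 + (-5)²)²)²/4 - 1*19) = -504 + (-(-5 + (-2 + 25)²)²/4 - 19) = -504 + (-(-5 + 23²)²/4 - 19) = -504 + (-(-5 + 529)²/4 - 19) = -504 + (-¼*524² - 19) = -504 + (-¼*274576 - 19) = -504 + (-68644 - 19) = -504 - 68663 = -69167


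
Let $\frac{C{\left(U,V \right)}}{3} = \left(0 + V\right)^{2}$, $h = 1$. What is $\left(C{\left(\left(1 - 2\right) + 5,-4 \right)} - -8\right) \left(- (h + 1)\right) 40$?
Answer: $-4480$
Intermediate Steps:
$C{\left(U,V \right)} = 3 V^{2}$ ($C{\left(U,V \right)} = 3 \left(0 + V\right)^{2} = 3 V^{2}$)
$\left(C{\left(\left(1 - 2\right) + 5,-4 \right)} - -8\right) \left(- (h + 1)\right) 40 = \left(3 \left(-4\right)^{2} - -8\right) \left(- (1 + 1)\right) 40 = \left(3 \cdot 16 + 8\right) \left(\left(-1\right) 2\right) 40 = \left(48 + 8\right) \left(-2\right) 40 = 56 \left(-2\right) 40 = \left(-112\right) 40 = -4480$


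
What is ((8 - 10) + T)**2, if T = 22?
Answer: 400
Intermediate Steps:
((8 - 10) + T)**2 = ((8 - 10) + 22)**2 = (-2 + 22)**2 = 20**2 = 400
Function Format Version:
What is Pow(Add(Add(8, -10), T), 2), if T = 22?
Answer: 400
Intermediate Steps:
Pow(Add(Add(8, -10), T), 2) = Pow(Add(Add(8, -10), 22), 2) = Pow(Add(-2, 22), 2) = Pow(20, 2) = 400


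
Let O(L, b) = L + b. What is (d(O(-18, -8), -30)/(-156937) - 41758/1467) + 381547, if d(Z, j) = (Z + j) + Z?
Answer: 87835707282761/230226579 ≈ 3.8152e+5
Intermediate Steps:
d(Z, j) = j + 2*Z
(d(O(-18, -8), -30)/(-156937) - 41758/1467) + 381547 = ((-30 + 2*(-18 - 8))/(-156937) - 41758/1467) + 381547 = ((-30 + 2*(-26))*(-1/156937) - 41758*1/1467) + 381547 = ((-30 - 52)*(-1/156937) - 41758/1467) + 381547 = (-82*(-1/156937) - 41758/1467) + 381547 = (82/156937 - 41758/1467) + 381547 = -6553254952/230226579 + 381547 = 87835707282761/230226579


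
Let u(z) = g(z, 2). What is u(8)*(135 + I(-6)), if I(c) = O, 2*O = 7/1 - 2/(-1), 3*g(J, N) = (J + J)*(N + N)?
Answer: 2976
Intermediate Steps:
g(J, N) = 4*J*N/3 (g(J, N) = ((J + J)*(N + N))/3 = ((2*J)*(2*N))/3 = (4*J*N)/3 = 4*J*N/3)
u(z) = 8*z/3 (u(z) = (4/3)*z*2 = 8*z/3)
O = 9/2 (O = (7/1 - 2/(-1))/2 = (7*1 - 2*(-1))/2 = (7 + 2)/2 = (½)*9 = 9/2 ≈ 4.5000)
I(c) = 9/2
u(8)*(135 + I(-6)) = ((8/3)*8)*(135 + 9/2) = (64/3)*(279/2) = 2976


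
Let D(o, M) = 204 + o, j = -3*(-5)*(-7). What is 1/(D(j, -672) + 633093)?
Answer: 1/633192 ≈ 1.5793e-6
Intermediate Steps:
j = -105 (j = 15*(-7) = -105)
1/(D(j, -672) + 633093) = 1/((204 - 105) + 633093) = 1/(99 + 633093) = 1/633192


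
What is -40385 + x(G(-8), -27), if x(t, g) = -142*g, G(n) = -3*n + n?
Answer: -36551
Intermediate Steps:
G(n) = -2*n
-40385 + x(G(-8), -27) = -40385 - 142*(-27) = -40385 + 3834 = -36551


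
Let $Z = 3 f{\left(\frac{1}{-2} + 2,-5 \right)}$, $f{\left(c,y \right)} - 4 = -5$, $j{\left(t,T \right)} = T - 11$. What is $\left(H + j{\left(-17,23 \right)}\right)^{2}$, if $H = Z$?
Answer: $81$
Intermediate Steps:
$j{\left(t,T \right)} = -11 + T$
$f{\left(c,y \right)} = -1$ ($f{\left(c,y \right)} = 4 - 5 = -1$)
$Z = -3$ ($Z = 3 \left(-1\right) = -3$)
$H = -3$
$\left(H + j{\left(-17,23 \right)}\right)^{2} = \left(-3 + \left(-11 + 23\right)\right)^{2} = \left(-3 + 12\right)^{2} = 9^{2} = 81$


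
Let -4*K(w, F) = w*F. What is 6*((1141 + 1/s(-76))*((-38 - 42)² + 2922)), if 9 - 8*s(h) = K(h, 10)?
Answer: 11550685116/181 ≈ 6.3816e+7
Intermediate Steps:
K(w, F) = -F*w/4 (K(w, F) = -w*F/4 = -F*w/4)
s(h) = 9/8 + 5*h/16 (s(h) = 9/8 - (-1)*10*h/32 = 9/8 - (-5)*h/16 = 9/8 + 5*h/16)
6*((1141 + 1/s(-76))*((-38 - 42)² + 2922)) = 6*((1141 + 1/(9/8 + (5/16)*(-76)))*((-38 - 42)² + 2922)) = 6*((1141 + 1/(9/8 - 95/4))*((-80)² + 2922)) = 6*((1141 + 1/(-181/8))*(6400 + 2922)) = 6*((1141 - 8/181)*9322) = 6*((206513/181)*9322) = 6*(1925114186/181) = 11550685116/181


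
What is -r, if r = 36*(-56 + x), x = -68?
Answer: 4464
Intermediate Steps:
r = -4464 (r = 36*(-56 - 68) = 36*(-124) = -4464)
-r = -1*(-4464) = 4464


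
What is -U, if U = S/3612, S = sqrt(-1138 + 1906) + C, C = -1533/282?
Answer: 73/48504 - 4*sqrt(3)/903 ≈ -0.0061674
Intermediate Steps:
C = -511/94 (C = -1533*1/282 = -511/94 ≈ -5.4362)
S = -511/94 + 16*sqrt(3) (S = sqrt(-1138 + 1906) - 511/94 = sqrt(768) - 511/94 = 16*sqrt(3) - 511/94 = -511/94 + 16*sqrt(3) ≈ 22.277)
U = -73/48504 + 4*sqrt(3)/903 (U = (-511/94 + 16*sqrt(3))/3612 = (-511/94 + 16*sqrt(3))*(1/3612) = -73/48504 + 4*sqrt(3)/903 ≈ 0.0061674)
-U = -(-73/48504 + 4*sqrt(3)/903) = 73/48504 - 4*sqrt(3)/903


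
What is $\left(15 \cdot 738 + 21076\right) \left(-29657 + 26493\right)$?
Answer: $-101709944$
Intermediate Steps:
$\left(15 \cdot 738 + 21076\right) \left(-29657 + 26493\right) = \left(11070 + 21076\right) \left(-3164\right) = 32146 \left(-3164\right) = -101709944$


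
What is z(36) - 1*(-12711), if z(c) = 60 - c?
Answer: 12735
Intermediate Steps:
z(36) - 1*(-12711) = (60 - 1*36) - 1*(-12711) = (60 - 36) + 12711 = 24 + 12711 = 12735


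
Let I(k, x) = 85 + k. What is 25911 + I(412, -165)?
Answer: 26408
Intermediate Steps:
25911 + I(412, -165) = 25911 + (85 + 412) = 25911 + 497 = 26408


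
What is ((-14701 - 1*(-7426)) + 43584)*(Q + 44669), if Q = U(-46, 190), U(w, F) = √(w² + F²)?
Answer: 1621886721 + 72618*√9554 ≈ 1.6290e+9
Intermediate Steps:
U(w, F) = √(F² + w²)
Q = 2*√9554 (Q = √(190² + (-46)²) = √(36100 + 2116) = √38216 = 2*√9554 ≈ 195.49)
((-14701 - 1*(-7426)) + 43584)*(Q + 44669) = ((-14701 - 1*(-7426)) + 43584)*(2*√9554 + 44669) = ((-14701 + 7426) + 43584)*(44669 + 2*√9554) = (-7275 + 43584)*(44669 + 2*√9554) = 36309*(44669 + 2*√9554) = 1621886721 + 72618*√9554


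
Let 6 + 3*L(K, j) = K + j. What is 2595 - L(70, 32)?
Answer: 2563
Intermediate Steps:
L(K, j) = -2 + K/3 + j/3 (L(K, j) = -2 + (K + j)/3 = -2 + (K/3 + j/3) = -2 + K/3 + j/3)
2595 - L(70, 32) = 2595 - (-2 + (1/3)*70 + (1/3)*32) = 2595 - (-2 + 70/3 + 32/3) = 2595 - 1*32 = 2595 - 32 = 2563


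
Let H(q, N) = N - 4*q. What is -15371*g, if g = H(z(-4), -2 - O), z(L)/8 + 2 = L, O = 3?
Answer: -2874377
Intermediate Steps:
z(L) = -16 + 8*L
g = 187 (g = (-2 - 1*3) - 4*(-16 + 8*(-4)) = (-2 - 3) - 4*(-16 - 32) = -5 - 4*(-48) = -5 + 192 = 187)
-15371*g = -15371*187 = -2874377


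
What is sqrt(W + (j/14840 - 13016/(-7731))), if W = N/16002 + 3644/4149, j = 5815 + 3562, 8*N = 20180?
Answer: 19*sqrt(11634981044900543677970)/1119497092980 ≈ 1.8307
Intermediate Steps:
N = 5045/2 (N = (1/8)*20180 = 5045/2 ≈ 2522.5)
j = 9377
W = 1698201/1639316 (W = (5045/2)/16002 + 3644/4149 = (5045/2)*(1/16002) + 3644*(1/4149) = 5045/32004 + 3644/4149 = 1698201/1639316 ≈ 1.0359)
sqrt(W + (j/14840 - 13016/(-7731))) = sqrt(1698201/1639316 + (9377/14840 - 13016/(-7731))) = sqrt(1698201/1639316 + (9377*(1/14840) - 13016*(-1/7731))) = sqrt(1698201/1639316 + (9377/14840 + 13016/7731)) = sqrt(1698201/1639316 + 265651027/114728040) = sqrt(22511330401199/6716982557880) = 19*sqrt(11634981044900543677970)/1119497092980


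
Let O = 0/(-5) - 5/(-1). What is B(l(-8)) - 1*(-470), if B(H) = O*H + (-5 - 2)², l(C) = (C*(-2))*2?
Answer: 679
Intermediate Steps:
l(C) = -4*C (l(C) = -2*C*2 = -4*C)
O = 5 (O = 0*(-⅕) - 5*(-1) = 0 + 5 = 5)
B(H) = 49 + 5*H (B(H) = 5*H + (-5 - 2)² = 5*H + (-7)² = 5*H + 49 = 49 + 5*H)
B(l(-8)) - 1*(-470) = (49 + 5*(-4*(-8))) - 1*(-470) = (49 + 5*32) + 470 = (49 + 160) + 470 = 209 + 470 = 679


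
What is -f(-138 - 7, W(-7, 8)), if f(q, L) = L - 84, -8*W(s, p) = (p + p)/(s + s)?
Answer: 587/7 ≈ 83.857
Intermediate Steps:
W(s, p) = -p/(8*s) (W(s, p) = -(p + p)/(8*(s + s)) = -2*p/(8*(2*s)) = -2*p*1/(2*s)/8 = -p/(8*s))
f(q, L) = -84 + L
-f(-138 - 7, W(-7, 8)) = -(-84 - ⅛*8/(-7)) = -(-84 - ⅛*8*(-⅐)) = -(-84 + ⅐) = -1*(-587/7) = 587/7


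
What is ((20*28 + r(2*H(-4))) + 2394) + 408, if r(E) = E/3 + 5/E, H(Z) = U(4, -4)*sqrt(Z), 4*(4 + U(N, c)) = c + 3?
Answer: 3362 - 274*I/51 ≈ 3362.0 - 5.3726*I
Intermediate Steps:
U(N, c) = -13/4 + c/4 (U(N, c) = -4 + (c + 3)/4 = -4 + (3 + c)/4 = -4 + (3/4 + c/4) = -13/4 + c/4)
H(Z) = -17*sqrt(Z)/4 (H(Z) = (-13/4 + (1/4)*(-4))*sqrt(Z) = (-13/4 - 1)*sqrt(Z) = -17*sqrt(Z)/4)
r(E) = 5/E + E/3 (r(E) = E*(1/3) + 5/E = E/3 + 5/E = 5/E + E/3)
((20*28 + r(2*H(-4))) + 2394) + 408 = ((20*28 + (5/((2*(-17*I/2))) + (2*(-17*I/2))/3)) + 2394) + 408 = ((560 + (5/((2*(-17*I/2))) + (2*(-17*I/2))/3)) + 2394) + 408 = ((560 + (5/((-17*I)) + (-17*I)/3)) + 2394) + 408 = ((560 + (5*(I/17) - 17*I/3)) + 2394) + 408 = ((560 + (5*I/17 - 17*I/3)) + 2394) + 408 = ((560 - 274*I/51) + 2394) + 408 = (2954 - 274*I/51) + 408 = 3362 - 274*I/51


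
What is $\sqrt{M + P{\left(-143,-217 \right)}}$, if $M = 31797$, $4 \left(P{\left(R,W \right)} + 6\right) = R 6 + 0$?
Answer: $\frac{3 \sqrt{14034}}{2} \approx 177.7$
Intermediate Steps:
$P{\left(R,W \right)} = -6 + \frac{3 R}{2}$ ($P{\left(R,W \right)} = -6 + \frac{R 6 + 0}{4} = -6 + \frac{6 R + 0}{4} = -6 + \frac{6 R}{4} = -6 + \frac{3 R}{2}$)
$\sqrt{M + P{\left(-143,-217 \right)}} = \sqrt{31797 + \left(-6 + \frac{3}{2} \left(-143\right)\right)} = \sqrt{31797 - \frac{441}{2}} = \sqrt{\frac{63153}{2}} = \frac{3 \sqrt{14034}}{2}$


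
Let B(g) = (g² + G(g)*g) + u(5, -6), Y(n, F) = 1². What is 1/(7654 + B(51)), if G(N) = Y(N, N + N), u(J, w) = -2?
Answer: 1/10304 ≈ 9.7050e-5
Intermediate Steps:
Y(n, F) = 1
G(N) = 1
B(g) = -2 + g + g² (B(g) = (g² + 1*g) - 2 = (g² + g) - 2 = (g + g²) - 2 = -2 + g + g²)
1/(7654 + B(51)) = 1/(7654 + (-2 + 51 + 51²)) = 1/(7654 + (-2 + 51 + 2601)) = 1/(7654 + 2650) = 1/10304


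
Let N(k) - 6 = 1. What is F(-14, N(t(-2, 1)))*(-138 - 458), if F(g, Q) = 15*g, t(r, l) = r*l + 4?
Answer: 125160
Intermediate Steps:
t(r, l) = 4 + l*r (t(r, l) = l*r + 4 = 4 + l*r)
N(k) = 7 (N(k) = 6 + 1 = 7)
F(-14, N(t(-2, 1)))*(-138 - 458) = (15*(-14))*(-138 - 458) = -210*(-596) = 125160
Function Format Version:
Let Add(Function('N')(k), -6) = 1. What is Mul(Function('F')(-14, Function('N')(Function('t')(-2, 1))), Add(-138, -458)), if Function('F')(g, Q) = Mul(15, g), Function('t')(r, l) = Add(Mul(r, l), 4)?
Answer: 125160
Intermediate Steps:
Function('t')(r, l) = Add(4, Mul(l, r)) (Function('t')(r, l) = Add(Mul(l, r), 4) = Add(4, Mul(l, r)))
Function('N')(k) = 7 (Function('N')(k) = Add(6, 1) = 7)
Mul(Function('F')(-14, Function('N')(Function('t')(-2, 1))), Add(-138, -458)) = Mul(Mul(15, -14), Add(-138, -458)) = Mul(-210, -596) = 125160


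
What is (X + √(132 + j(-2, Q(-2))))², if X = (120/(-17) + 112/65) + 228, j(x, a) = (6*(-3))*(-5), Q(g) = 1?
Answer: 60808717486/1221025 + 492088*√222/1105 ≈ 56437.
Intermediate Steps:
j(x, a) = 90 (j(x, a) = -18*(-5) = 90)
X = 246044/1105 (X = (120*(-1/17) + 112*(1/65)) + 228 = (-120/17 + 112/65) + 228 = -5896/1105 + 228 = 246044/1105 ≈ 222.66)
(X + √(132 + j(-2, Q(-2))))² = (246044/1105 + √(132 + 90))² = (246044/1105 + √222)²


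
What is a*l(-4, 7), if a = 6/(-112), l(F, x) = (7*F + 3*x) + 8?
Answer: -3/56 ≈ -0.053571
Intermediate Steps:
l(F, x) = 8 + 3*x + 7*F (l(F, x) = (3*x + 7*F) + 8 = 8 + 3*x + 7*F)
a = -3/56 (a = 6*(-1/112) = -3/56 ≈ -0.053571)
a*l(-4, 7) = -3*(8 + 3*7 + 7*(-4))/56 = -3*(8 + 21 - 28)/56 = -3/56*1 = -3/56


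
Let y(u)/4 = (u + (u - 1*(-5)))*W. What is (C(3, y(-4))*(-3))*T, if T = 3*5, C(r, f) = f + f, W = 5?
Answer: 5400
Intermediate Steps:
y(u) = 100 + 40*u (y(u) = 4*((u + (u - 1*(-5)))*5) = 4*((u + (u + 5))*5) = 4*((u + (5 + u))*5) = 4*((5 + 2*u)*5) = 4*(25 + 10*u) = 100 + 40*u)
C(r, f) = 2*f
T = 15
(C(3, y(-4))*(-3))*T = ((2*(100 + 40*(-4)))*(-3))*15 = ((2*(100 - 160))*(-3))*15 = ((2*(-60))*(-3))*15 = -120*(-3)*15 = 360*15 = 5400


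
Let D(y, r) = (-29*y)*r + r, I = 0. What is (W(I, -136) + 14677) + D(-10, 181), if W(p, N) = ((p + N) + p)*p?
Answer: 67348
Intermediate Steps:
D(y, r) = r - 29*r*y (D(y, r) = -29*r*y + r = r - 29*r*y)
W(p, N) = p*(N + 2*p) (W(p, N) = ((N + p) + p)*p = (N + 2*p)*p = p*(N + 2*p))
(W(I, -136) + 14677) + D(-10, 181) = (0*(-136 + 2*0) + 14677) + 181*(1 - 29*(-10)) = (0*(-136 + 0) + 14677) + 181*(1 + 290) = (0*(-136) + 14677) + 181*291 = (0 + 14677) + 52671 = 14677 + 52671 = 67348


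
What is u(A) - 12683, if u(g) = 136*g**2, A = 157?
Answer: 3339581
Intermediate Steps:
u(A) - 12683 = 136*157**2 - 12683 = 136*24649 - 12683 = 3352264 - 12683 = 3339581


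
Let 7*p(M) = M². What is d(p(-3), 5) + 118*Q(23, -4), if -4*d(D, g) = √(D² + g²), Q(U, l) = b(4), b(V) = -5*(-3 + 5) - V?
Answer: -1652 - √1306/28 ≈ -1653.3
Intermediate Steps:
p(M) = M²/7
b(V) = -10 - V (b(V) = -5*2 - V = -10 - V)
Q(U, l) = -14 (Q(U, l) = -10 - 1*4 = -10 - 4 = -14)
d(D, g) = -√(D² + g²)/4
d(p(-3), 5) + 118*Q(23, -4) = -√(((⅐)*(-3)²)² + 5²)/4 + 118*(-14) = -√(((⅐)*9)² + 25)/4 - 1652 = -√((9/7)² + 25)/4 - 1652 = -√(81/49 + 25)/4 - 1652 = -√1306/28 - 1652 = -1652 - √1306/28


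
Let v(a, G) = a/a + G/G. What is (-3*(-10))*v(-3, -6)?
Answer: 60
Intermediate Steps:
v(a, G) = 2 (v(a, G) = 1 + 1 = 2)
(-3*(-10))*v(-3, -6) = -3*(-10)*2 = 30*2 = 60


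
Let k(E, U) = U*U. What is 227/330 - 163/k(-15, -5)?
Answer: -9623/1650 ≈ -5.8321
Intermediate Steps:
k(E, U) = U²
227/330 - 163/k(-15, -5) = 227/330 - 163/((-5)²) = 227*(1/330) - 163/25 = 227/330 - 163*1/25 = 227/330 - 163/25 = -9623/1650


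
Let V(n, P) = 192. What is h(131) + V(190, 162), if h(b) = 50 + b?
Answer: 373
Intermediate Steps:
h(131) + V(190, 162) = (50 + 131) + 192 = 181 + 192 = 373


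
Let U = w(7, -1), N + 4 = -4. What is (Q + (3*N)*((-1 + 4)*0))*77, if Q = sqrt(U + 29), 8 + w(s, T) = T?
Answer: 154*sqrt(5) ≈ 344.35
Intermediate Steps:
w(s, T) = -8 + T
N = -8 (N = -4 - 4 = -8)
U = -9 (U = -8 - 1 = -9)
Q = 2*sqrt(5) (Q = sqrt(-9 + 29) = sqrt(20) = 2*sqrt(5) ≈ 4.4721)
(Q + (3*N)*((-1 + 4)*0))*77 = (2*sqrt(5) + (3*(-8))*((-1 + 4)*0))*77 = (2*sqrt(5) - 72*0)*77 = (2*sqrt(5) - 24*0)*77 = (2*sqrt(5) + 0)*77 = (2*sqrt(5))*77 = 154*sqrt(5)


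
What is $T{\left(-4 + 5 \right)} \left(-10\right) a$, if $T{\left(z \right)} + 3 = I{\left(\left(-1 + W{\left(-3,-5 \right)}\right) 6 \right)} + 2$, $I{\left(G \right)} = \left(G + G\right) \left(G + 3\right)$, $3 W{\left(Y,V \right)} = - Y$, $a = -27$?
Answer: $-270$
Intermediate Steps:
$W{\left(Y,V \right)} = - \frac{Y}{3}$ ($W{\left(Y,V \right)} = \frac{\left(-1\right) Y}{3} = - \frac{Y}{3}$)
$I{\left(G \right)} = 2 G \left(3 + G\right)$
$T{\left(z \right)} = -1$ ($T{\left(z \right)} = -3 + \left(2 \left(-1 - -1\right) 6 \left(3 + \left(-1 - -1\right) 6\right) + 2\right) = -3 + \left(2 \left(-1 + 1\right) 6 \left(3 + \left(-1 + 1\right) 6\right) + 2\right) = -3 + \left(2 \cdot 0 \cdot 6 \left(3 + 0 \cdot 6\right) + 2\right) = -3 + \left(2 \cdot 0 \left(3 + 0\right) + 2\right) = -3 + \left(2 \cdot 0 \cdot 3 + 2\right) = -3 + \left(0 + 2\right) = -3 + 2 = -1$)
$T{\left(-4 + 5 \right)} \left(-10\right) a = \left(-1\right) \left(-10\right) \left(-27\right) = 10 \left(-27\right) = -270$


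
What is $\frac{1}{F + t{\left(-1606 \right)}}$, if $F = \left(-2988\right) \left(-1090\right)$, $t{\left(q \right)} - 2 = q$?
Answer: $\frac{1}{3255316} \approx 3.0719 \cdot 10^{-7}$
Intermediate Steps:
$t{\left(q \right)} = 2 + q$
$F = 3256920$
$\frac{1}{F + t{\left(-1606 \right)}} = \frac{1}{3256920 + \left(2 - 1606\right)} = \frac{1}{3256920 - 1604} = \frac{1}{3255316}$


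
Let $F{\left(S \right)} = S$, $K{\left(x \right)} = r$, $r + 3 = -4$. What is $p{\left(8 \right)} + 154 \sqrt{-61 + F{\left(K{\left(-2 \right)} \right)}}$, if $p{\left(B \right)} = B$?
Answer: $8 + 308 i \sqrt{17} \approx 8.0 + 1269.9 i$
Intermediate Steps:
$r = -7$ ($r = -3 - 4 = -7$)
$K{\left(x \right)} = -7$
$p{\left(8 \right)} + 154 \sqrt{-61 + F{\left(K{\left(-2 \right)} \right)}} = 8 + 154 \sqrt{-61 - 7} = 8 + 154 \sqrt{-68} = 8 + 154 \cdot 2 i \sqrt{17} = 8 + 308 i \sqrt{17}$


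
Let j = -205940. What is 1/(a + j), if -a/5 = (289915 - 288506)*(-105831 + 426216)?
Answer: -1/2257318265 ≈ -4.4300e-10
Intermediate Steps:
a = -2257112325 (a = -5*(289915 - 288506)*(-105831 + 426216) = -7045*320385 = -5*451422465 = -2257112325)
1/(a + j) = 1/(-2257112325 - 205940) = 1/(-2257318265) = -1/2257318265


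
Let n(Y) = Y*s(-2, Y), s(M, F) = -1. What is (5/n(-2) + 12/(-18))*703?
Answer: 7733/6 ≈ 1288.8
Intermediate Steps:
n(Y) = -Y (n(Y) = Y*(-1) = -Y)
(5/n(-2) + 12/(-18))*703 = (5/((-1*(-2))) + 12/(-18))*703 = (5/2 + 12*(-1/18))*703 = (5*(½) - ⅔)*703 = (5/2 - ⅔)*703 = (11/6)*703 = 7733/6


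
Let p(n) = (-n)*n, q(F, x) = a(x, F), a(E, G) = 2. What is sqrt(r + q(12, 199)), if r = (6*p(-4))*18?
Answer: I*sqrt(1726) ≈ 41.545*I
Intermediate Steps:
q(F, x) = 2
p(n) = -n**2
r = -1728 (r = (6*(-1*(-4)**2))*18 = (6*(-1*16))*18 = (6*(-16))*18 = -96*18 = -1728)
sqrt(r + q(12, 199)) = sqrt(-1728 + 2) = sqrt(-1726) = I*sqrt(1726)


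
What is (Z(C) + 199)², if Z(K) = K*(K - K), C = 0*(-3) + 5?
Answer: 39601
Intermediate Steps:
C = 5 (C = 0 + 5 = 5)
Z(K) = 0 (Z(K) = K*0 = 0)
(Z(C) + 199)² = (0 + 199)² = 199² = 39601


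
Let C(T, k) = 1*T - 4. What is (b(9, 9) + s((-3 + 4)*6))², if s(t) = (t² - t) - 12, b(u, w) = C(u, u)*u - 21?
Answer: 1764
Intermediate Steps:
C(T, k) = -4 + T (C(T, k) = T - 4 = -4 + T)
b(u, w) = -21 + u*(-4 + u) (b(u, w) = (-4 + u)*u - 21 = u*(-4 + u) - 21 = -21 + u*(-4 + u))
s(t) = -12 + t² - t
(b(9, 9) + s((-3 + 4)*6))² = ((-21 + 9*(-4 + 9)) + (-12 + ((-3 + 4)*6)² - (-3 + 4)*6))² = ((-21 + 9*5) + (-12 + (1*6)² - 6))² = ((-21 + 45) + (-12 + 6² - 1*6))² = (24 + (-12 + 36 - 6))² = (24 + 18)² = 42² = 1764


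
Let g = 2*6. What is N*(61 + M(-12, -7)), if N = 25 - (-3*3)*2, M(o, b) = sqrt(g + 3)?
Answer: 2623 + 43*sqrt(15) ≈ 2789.5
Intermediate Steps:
g = 12
M(o, b) = sqrt(15) (M(o, b) = sqrt(12 + 3) = sqrt(15))
N = 43 (N = 25 - (-9)*2 = 25 - 1*(-18) = 25 + 18 = 43)
N*(61 + M(-12, -7)) = 43*(61 + sqrt(15)) = 2623 + 43*sqrt(15)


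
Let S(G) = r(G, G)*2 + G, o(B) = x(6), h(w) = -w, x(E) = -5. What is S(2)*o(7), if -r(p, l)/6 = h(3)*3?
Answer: -550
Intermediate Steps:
r(p, l) = 54 (r(p, l) = -6*(-1*3)*3 = -(-18)*3 = -6*(-9) = 54)
o(B) = -5
S(G) = 108 + G (S(G) = 54*2 + G = 108 + G)
S(2)*o(7) = (108 + 2)*(-5) = 110*(-5) = -550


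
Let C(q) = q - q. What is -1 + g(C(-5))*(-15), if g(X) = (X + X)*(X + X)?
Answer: -1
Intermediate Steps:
C(q) = 0
g(X) = 4*X² (g(X) = (2*X)*(2*X) = 4*X²)
-1 + g(C(-5))*(-15) = -1 + (4*0²)*(-15) = -1 + (4*0)*(-15) = -1 + 0*(-15) = -1 + 0 = -1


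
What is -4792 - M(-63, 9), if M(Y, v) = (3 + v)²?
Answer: -4936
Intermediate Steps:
-4792 - M(-63, 9) = -4792 - (3 + 9)² = -4792 - 1*12² = -4792 - 1*144 = -4792 - 144 = -4936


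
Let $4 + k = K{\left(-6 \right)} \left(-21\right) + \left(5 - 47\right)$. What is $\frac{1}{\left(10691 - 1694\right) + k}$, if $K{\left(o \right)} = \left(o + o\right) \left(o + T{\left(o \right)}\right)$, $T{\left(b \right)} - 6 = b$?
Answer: $\frac{1}{7439} \approx 0.00013443$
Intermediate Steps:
$T{\left(b \right)} = 6 + b$
$K{\left(o \right)} = 2 o \left(6 + 2 o\right)$ ($K{\left(o \right)} = \left(o + o\right) \left(o + \left(6 + o\right)\right) = 2 o \left(6 + 2 o\right)$)
$k = -1558$ ($k = -4 + \left(4 \left(-6\right) \left(3 - 6\right) \left(-21\right) + \left(5 - 47\right)\right) = -4 + \left(4 \left(-6\right) \left(-3\right) \left(-21\right) - 42\right) = -4 + \left(72 \left(-21\right) - 42\right) = -4 - 1554 = -1558$)
$\frac{1}{\left(10691 - 1694\right) + k} = \frac{1}{\left(10691 - 1694\right) - 1558} = \frac{1}{8997 - 1558} = \frac{1}{7439}$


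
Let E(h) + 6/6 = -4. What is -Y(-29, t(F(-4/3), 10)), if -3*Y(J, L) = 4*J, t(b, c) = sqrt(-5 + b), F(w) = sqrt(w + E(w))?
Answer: -116/3 ≈ -38.667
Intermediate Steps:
E(h) = -5 (E(h) = -1 - 4 = -5)
F(w) = sqrt(-5 + w) (F(w) = sqrt(w - 5) = sqrt(-5 + w))
Y(J, L) = -4*J/3
-Y(-29, t(F(-4/3), 10)) = -(-4)*(-29)/3 = -1*116/3 = -116/3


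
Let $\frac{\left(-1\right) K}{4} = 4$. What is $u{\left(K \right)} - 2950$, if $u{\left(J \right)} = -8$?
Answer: $-2958$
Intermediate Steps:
$K = -16$ ($K = \left(-4\right) 4 = -16$)
$u{\left(K \right)} - 2950 = -8 - 2950 = -2958$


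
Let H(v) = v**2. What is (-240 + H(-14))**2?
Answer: 1936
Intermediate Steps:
(-240 + H(-14))**2 = (-240 + (-14)**2)**2 = (-240 + 196)**2 = (-44)**2 = 1936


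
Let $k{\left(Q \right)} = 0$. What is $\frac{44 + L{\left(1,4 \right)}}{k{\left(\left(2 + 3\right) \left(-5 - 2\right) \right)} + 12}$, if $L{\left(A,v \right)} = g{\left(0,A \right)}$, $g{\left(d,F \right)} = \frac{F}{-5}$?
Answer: $\frac{73}{20} \approx 3.65$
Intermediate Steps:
$g{\left(d,F \right)} = - \frac{F}{5}$ ($g{\left(d,F \right)} = F \left(- \frac{1}{5}\right) = - \frac{F}{5}$)
$L{\left(A,v \right)} = - \frac{A}{5}$
$\frac{44 + L{\left(1,4 \right)}}{k{\left(\left(2 + 3\right) \left(-5 - 2\right) \right)} + 12} = \frac{44 - \frac{1}{5}}{0 + 12} = \frac{44 - \frac{1}{5}}{12} = \frac{219}{5} \cdot \frac{1}{12} = \frac{73}{20}$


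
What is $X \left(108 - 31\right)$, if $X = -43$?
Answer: $-3311$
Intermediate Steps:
$X \left(108 - 31\right) = - 43 \left(108 - 31\right) = \left(-43\right) 77 = -3311$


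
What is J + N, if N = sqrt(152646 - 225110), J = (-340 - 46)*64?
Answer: -24704 + 4*I*sqrt(4529) ≈ -24704.0 + 269.19*I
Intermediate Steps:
J = -24704 (J = -386*64 = -24704)
N = 4*I*sqrt(4529) (N = sqrt(-72464) = 4*I*sqrt(4529) ≈ 269.19*I)
J + N = -24704 + 4*I*sqrt(4529)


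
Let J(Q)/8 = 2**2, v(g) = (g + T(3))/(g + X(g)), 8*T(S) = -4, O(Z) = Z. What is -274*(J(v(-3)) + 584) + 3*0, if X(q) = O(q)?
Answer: -168784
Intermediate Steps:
T(S) = -1/2 (T(S) = (1/8)*(-4) = -1/2)
X(q) = q
v(g) = (-1/2 + g)/(2*g) (v(g) = (g - 1/2)/(g + g) = (-1/2 + g)/((2*g)) = (-1/2 + g)*(1/(2*g)) = (-1/2 + g)/(2*g))
J(Q) = 32 (J(Q) = 8*2**2 = 8*4 = 32)
-274*(J(v(-3)) + 584) + 3*0 = -274*(32 + 584) + 3*0 = -274*616 + 0 = -168784 + 0 = -168784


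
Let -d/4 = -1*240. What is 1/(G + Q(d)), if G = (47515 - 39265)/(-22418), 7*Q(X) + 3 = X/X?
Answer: -7133/4663 ≈ -1.5297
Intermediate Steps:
d = 960 (d = -(-4)*240 = -4*(-240) = 960)
Q(X) = -2/7 (Q(X) = -3/7 + (X/X)/7 = -3/7 + (⅐)*1 = -3/7 + ⅐ = -2/7)
G = -375/1019 (G = 8250*(-1/22418) = -375/1019 ≈ -0.36801)
1/(G + Q(d)) = 1/(-375/1019 - 2/7) = 1/(-4663/7133) = -7133/4663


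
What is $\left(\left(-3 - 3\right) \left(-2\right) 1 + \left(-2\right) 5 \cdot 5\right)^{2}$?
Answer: $1444$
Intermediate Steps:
$\left(\left(-3 - 3\right) \left(-2\right) 1 + \left(-2\right) 5 \cdot 5\right)^{2} = \left(\left(-3 - 3\right) \left(-2\right) 1 - 50\right)^{2} = \left(\left(-6\right) \left(-2\right) 1 - 50\right)^{2} = \left(12 \cdot 1 - 50\right)^{2} = \left(12 - 50\right)^{2} = \left(-38\right)^{2} = 1444$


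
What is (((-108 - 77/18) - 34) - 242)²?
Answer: 48846121/324 ≈ 1.5076e+5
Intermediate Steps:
(((-108 - 77/18) - 34) - 242)² = ((-2021/18 - 34) - 242)² = (-2633/18 - 242)² = (-6989/18)² = 48846121/324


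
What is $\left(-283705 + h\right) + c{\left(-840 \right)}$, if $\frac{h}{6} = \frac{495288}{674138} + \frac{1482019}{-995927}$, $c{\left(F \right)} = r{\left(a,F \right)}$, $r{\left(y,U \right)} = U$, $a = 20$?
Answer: $- \frac{95522169329679773}{335696117963} \approx -2.8455 \cdot 10^{5}$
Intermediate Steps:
$c{\left(F \right)} = F$
$h = - \frac{1517443897938}{335696117963}$ ($h = 6 \left(\frac{495288}{674138} + \frac{1482019}{-995927}\right) = 6 \left(495288 \cdot \frac{1}{674138} + 1482019 \left(- \frac{1}{995927}\right)\right) = 6 \left(\frac{247644}{337069} - \frac{1482019}{995927}\right) = 6 \left(- \frac{252907316323}{335696117963}\right) = - \frac{1517443897938}{335696117963} \approx -4.5203$)
$\left(-283705 + h\right) + c{\left(-840 \right)} = \left(-283705 - \frac{1517443897938}{335696117963}\right) - 840 = - \frac{95240184590590853}{335696117963} - 840 = - \frac{95522169329679773}{335696117963}$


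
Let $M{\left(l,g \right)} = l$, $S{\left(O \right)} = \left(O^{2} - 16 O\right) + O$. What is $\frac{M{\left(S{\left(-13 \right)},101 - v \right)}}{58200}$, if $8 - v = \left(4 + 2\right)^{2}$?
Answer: $\frac{91}{14550} \approx 0.0062543$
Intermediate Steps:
$v = -28$ ($v = 8 - \left(4 + 2\right)^{2} = 8 - 6^{2} = 8 - 36 = -28$)
$S{\left(O \right)} = O^{2} - 15 O$
$\frac{M{\left(S{\left(-13 \right)},101 - v \right)}}{58200} = \frac{\left(-13\right) \left(-15 - 13\right)}{58200} = \left(-13\right) \left(-28\right) \frac{1}{58200} = 364 \cdot \frac{1}{58200} = \frac{91}{14550}$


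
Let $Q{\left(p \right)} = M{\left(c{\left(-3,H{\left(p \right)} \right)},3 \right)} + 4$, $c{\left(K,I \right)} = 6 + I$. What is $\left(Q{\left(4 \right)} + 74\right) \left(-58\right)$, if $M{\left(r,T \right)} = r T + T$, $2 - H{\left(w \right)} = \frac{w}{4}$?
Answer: $-5916$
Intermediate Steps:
$H{\left(w \right)} = 2 - \frac{w}{4}$
$M{\left(r,T \right)} = T + T r$ ($M{\left(r,T \right)} = T r + T = T + T r$)
$Q{\left(p \right)} = 31 - \frac{3 p}{4}$ ($Q{\left(p \right)} = 3 \left(1 + \left(6 - \left(-2 + \frac{p}{4}\right)\right)\right) + 4 = 3 \left(1 - \left(-8 + \frac{p}{4}\right)\right) + 4 = 3 \left(9 - \frac{p}{4}\right) + 4 = \left(27 - \frac{3 p}{4}\right) + 4 = 31 - \frac{3 p}{4}$)
$\left(Q{\left(4 \right)} + 74\right) \left(-58\right) = \left(\left(31 - 3\right) + 74\right) \left(-58\right) = \left(28 + 74\right) \left(-58\right) = 102 \left(-58\right) = -5916$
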